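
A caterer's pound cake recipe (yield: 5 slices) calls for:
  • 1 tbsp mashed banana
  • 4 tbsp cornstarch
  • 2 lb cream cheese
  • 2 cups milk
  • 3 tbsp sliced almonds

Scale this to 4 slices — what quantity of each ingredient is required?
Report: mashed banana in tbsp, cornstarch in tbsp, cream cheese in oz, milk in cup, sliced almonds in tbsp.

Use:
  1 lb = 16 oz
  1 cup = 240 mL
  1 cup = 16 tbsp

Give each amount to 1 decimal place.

Scaling factor: 4/5 = 0.8.
mashed banana: 1 tbsp × 4/5 = 0.8 tbsp
cornstarch: 4 tbsp × 4/5 = 3.2 tbsp
cream cheese: 2 lb × 4/5 × 16 oz/lb = 25.6 oz
milk: 2 cup × 4/5 = 1.6 cup
sliced almonds: 3 tbsp × 4/5 = 2.4 tbsp

mashed banana: 0.8 tbsp; cornstarch: 3.2 tbsp; cream cheese: 25.6 oz; milk: 1.6 cup; sliced almonds: 2.4 tbsp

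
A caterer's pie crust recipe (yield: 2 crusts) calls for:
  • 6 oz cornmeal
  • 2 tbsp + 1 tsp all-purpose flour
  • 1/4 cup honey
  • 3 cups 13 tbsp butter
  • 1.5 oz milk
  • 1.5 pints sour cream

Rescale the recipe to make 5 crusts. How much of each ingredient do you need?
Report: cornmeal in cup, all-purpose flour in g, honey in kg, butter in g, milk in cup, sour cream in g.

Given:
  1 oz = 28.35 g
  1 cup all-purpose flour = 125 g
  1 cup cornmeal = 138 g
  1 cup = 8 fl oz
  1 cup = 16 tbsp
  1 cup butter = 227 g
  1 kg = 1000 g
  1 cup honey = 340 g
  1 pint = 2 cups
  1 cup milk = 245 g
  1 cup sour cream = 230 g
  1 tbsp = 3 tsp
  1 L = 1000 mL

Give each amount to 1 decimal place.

cornmeal: 3.1 cup; all-purpose flour: 45.6 g; honey: 0.2 kg; butter: 2163.6 g; milk: 0.4 cup; sour cream: 1725.0 g

Scaling factor: 5/2 = 2.5.
cornmeal: 6 oz × 5/2 × 28.35 g/oz ÷ 138 g/cup ≈ 3.1 cup
all-purpose flour: (2 tbsp + 1 tsp = 7/3 tbsp) × 5/2 ÷ 16 tbsp/cup × 125 g/cup ≈ 45.6 g
honey: 0.25 cup × 5/2 × 340 g/cup ÷ 1000 g/kg ≈ 0.2 kg
butter: (3 cup + 13 tbsp = 3.8125 cup) × 5/2 × 227 g/cup ≈ 2163.6 g
milk: 1.5 oz × 5/2 × 28.35 g/oz ÷ 245 g/cup ≈ 0.4 cup
sour cream: 1.5 pint × 5/2 × 2 cup/pint × 230 g/cup = 1725.0 g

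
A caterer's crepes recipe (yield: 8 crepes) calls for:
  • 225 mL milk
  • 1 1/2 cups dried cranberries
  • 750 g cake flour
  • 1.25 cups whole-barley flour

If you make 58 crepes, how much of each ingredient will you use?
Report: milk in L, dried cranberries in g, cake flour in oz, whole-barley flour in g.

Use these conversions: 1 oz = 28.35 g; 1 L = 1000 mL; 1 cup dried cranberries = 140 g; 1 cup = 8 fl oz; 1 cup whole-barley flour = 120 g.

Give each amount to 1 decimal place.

Scaling factor: 58/8 = 29/4 = 7.25.
milk: 225 mL × 29/4 ÷ 1000 mL/L ≈ 1.6 L
dried cranberries: 1.5 cup × 29/4 × 140 g/cup = 1522.5 g
cake flour: 750 g × 29/4 ÷ 28.35 g/oz ≈ 191.8 oz
whole-barley flour: 1.25 cup × 29/4 × 120 g/cup = 1087.5 g

milk: 1.6 L; dried cranberries: 1522.5 g; cake flour: 191.8 oz; whole-barley flour: 1087.5 g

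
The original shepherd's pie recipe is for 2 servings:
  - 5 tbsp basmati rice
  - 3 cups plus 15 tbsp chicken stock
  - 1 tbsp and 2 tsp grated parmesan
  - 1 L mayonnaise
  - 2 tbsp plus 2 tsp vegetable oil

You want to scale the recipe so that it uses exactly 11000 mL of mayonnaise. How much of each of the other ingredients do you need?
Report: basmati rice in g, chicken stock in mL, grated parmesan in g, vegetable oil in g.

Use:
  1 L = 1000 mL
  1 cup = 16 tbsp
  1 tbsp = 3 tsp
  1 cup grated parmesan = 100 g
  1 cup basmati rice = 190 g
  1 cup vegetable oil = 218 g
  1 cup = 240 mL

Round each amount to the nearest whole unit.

The original recipe has 1000 mL of mayonnaise, so the scaling factor is 11000 ÷ 1000 = 11.
basmati rice: 5 tbsp × 11 ÷ 16 tbsp/cup × 190 g/cup ≈ 653 g
chicken stock: (3 cup + 15 tbsp = 3.9375 cup) × 11 × 240 mL/cup = 10395 mL
grated parmesan: (1 tbsp + 2 tsp = 5/3 tbsp) × 11 ÷ 16 tbsp/cup × 100 g/cup ≈ 115 g
vegetable oil: (2 tbsp + 2 tsp = 8/3 tbsp) × 11 ÷ 16 tbsp/cup × 218 g/cup ≈ 400 g

basmati rice: 653 g; chicken stock: 10395 mL; grated parmesan: 115 g; vegetable oil: 400 g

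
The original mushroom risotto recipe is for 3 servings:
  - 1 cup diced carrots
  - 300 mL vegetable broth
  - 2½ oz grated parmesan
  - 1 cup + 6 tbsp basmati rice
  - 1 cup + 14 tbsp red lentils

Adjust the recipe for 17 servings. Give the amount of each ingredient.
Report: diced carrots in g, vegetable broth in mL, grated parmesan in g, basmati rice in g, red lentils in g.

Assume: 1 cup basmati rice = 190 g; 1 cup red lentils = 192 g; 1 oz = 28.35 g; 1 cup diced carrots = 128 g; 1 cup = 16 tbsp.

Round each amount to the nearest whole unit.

diced carrots: 725 g; vegetable broth: 1700 mL; grated parmesan: 402 g; basmati rice: 1480 g; red lentils: 2040 g

Scaling factor: 17/3.
diced carrots: 1 cup × 17/3 × 128 g/cup ≈ 725 g
vegetable broth: 300 mL × 17/3 = 1700 mL
grated parmesan: 2.5 oz × 17/3 × 28.35 g/oz ≈ 402 g
basmati rice: (1 cup + 6 tbsp = 1.375 cup) × 17/3 × 190 g/cup ≈ 1480 g
red lentils: (1 cup + 14 tbsp = 1.875 cup) × 17/3 × 192 g/cup = 2040 g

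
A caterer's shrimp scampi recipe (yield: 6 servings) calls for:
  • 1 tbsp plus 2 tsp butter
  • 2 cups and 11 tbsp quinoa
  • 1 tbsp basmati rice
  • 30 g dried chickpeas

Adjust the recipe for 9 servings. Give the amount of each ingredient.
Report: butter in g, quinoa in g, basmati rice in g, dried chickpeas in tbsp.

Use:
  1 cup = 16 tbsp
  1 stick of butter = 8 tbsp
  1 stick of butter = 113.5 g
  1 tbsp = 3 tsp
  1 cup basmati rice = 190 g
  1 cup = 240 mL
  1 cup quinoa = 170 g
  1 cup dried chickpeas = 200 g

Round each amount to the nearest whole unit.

Scaling factor: 9/6 = 3/2 = 1.5.
butter: (1 tbsp + 2 tsp = 5/3 tbsp) × 3/2 ÷ 8 tbsp/stick × 113.5 g/stick ≈ 35 g
quinoa: (2 cup + 11 tbsp = 2.6875 cup) × 3/2 × 170 g/cup ≈ 685 g
basmati rice: 1 tbsp × 3/2 ÷ 16 tbsp/cup × 190 g/cup ≈ 18 g
dried chickpeas: 30 g × 3/2 ÷ 200 g/cup × 16 tbsp/cup ≈ 4 tbsp

butter: 35 g; quinoa: 685 g; basmati rice: 18 g; dried chickpeas: 4 tbsp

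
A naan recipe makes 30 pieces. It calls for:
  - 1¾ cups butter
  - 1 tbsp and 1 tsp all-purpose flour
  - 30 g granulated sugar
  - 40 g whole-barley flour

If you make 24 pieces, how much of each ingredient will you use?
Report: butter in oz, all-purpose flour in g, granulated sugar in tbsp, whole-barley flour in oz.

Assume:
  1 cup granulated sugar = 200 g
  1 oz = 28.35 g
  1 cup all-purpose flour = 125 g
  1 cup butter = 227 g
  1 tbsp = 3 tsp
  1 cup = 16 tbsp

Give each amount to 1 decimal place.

Scaling factor: 24/30 = 4/5 = 0.8.
butter: 1.75 cup × 4/5 × 227 g/cup ÷ 28.35 g/oz ≈ 11.2 oz
all-purpose flour: (1 tbsp + 1 tsp = 4/3 tbsp) × 4/5 ÷ 16 tbsp/cup × 125 g/cup ≈ 8.3 g
granulated sugar: 30 g × 4/5 ÷ 200 g/cup × 16 tbsp/cup ≈ 1.9 tbsp
whole-barley flour: 40 g × 4/5 ÷ 28.35 g/oz ≈ 1.1 oz

butter: 11.2 oz; all-purpose flour: 8.3 g; granulated sugar: 1.9 tbsp; whole-barley flour: 1.1 oz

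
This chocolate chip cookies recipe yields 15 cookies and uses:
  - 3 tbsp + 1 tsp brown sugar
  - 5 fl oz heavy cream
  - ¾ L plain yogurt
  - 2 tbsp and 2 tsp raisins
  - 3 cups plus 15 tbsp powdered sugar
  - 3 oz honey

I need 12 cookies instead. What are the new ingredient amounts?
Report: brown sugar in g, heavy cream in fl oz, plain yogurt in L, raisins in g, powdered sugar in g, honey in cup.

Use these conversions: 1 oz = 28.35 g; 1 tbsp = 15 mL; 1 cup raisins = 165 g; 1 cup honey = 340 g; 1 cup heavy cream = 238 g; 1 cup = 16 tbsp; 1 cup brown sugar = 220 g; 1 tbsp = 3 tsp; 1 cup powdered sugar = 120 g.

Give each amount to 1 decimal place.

brown sugar: 36.7 g; heavy cream: 4.0 fl oz; plain yogurt: 0.6 L; raisins: 22.0 g; powdered sugar: 378.0 g; honey: 0.2 cup

Scaling factor: 12/15 = 4/5 = 0.8.
brown sugar: (3 tbsp + 1 tsp = 10/3 tbsp) × 4/5 ÷ 16 tbsp/cup × 220 g/cup ≈ 36.7 g
heavy cream: 5 fl oz × 4/5 = 4.0 fl oz
plain yogurt: 0.75 L × 4/5 = 0.6 L
raisins: (2 tbsp + 2 tsp = 8/3 tbsp) × 4/5 ÷ 16 tbsp/cup × 165 g/cup = 22.0 g
powdered sugar: (3 cup + 15 tbsp = 3.9375 cup) × 4/5 × 120 g/cup = 378.0 g
honey: 3 oz × 4/5 × 28.35 g/oz ÷ 340 g/cup ≈ 0.2 cup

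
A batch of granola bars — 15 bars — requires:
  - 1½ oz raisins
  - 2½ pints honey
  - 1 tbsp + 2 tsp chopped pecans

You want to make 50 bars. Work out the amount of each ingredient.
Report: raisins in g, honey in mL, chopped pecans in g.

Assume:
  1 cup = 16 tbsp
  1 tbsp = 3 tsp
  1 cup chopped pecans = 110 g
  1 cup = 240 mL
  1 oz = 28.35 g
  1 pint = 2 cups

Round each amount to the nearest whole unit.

raisins: 142 g; honey: 4000 mL; chopped pecans: 38 g

Scaling factor: 50/15 = 10/3.
raisins: 1.5 oz × 10/3 × 28.35 g/oz ≈ 142 g
honey: 2.5 pint × 10/3 × 2 cup/pint × 240 mL/cup = 4000 mL
chopped pecans: (1 tbsp + 2 tsp = 5/3 tbsp) × 10/3 ÷ 16 tbsp/cup × 110 g/cup ≈ 38 g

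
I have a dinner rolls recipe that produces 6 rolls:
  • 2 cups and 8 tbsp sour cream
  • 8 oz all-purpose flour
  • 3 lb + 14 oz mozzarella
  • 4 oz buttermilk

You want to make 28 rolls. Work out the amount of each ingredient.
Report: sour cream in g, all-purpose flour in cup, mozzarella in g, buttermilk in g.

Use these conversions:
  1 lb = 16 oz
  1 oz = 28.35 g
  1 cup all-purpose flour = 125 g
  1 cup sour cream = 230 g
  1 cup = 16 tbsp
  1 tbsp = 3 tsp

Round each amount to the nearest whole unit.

sour cream: 2683 g; all-purpose flour: 8 cup; mozzarella: 8203 g; buttermilk: 529 g

Scaling factor: 28/6 = 14/3.
sour cream: (2 cup + 8 tbsp = 2.5 cup) × 14/3 × 230 g/cup ≈ 2683 g
all-purpose flour: 8 oz × 14/3 × 28.35 g/oz ÷ 125 g/cup ≈ 8 cup
mozzarella: (3 lb + 14 oz = 3.875 lb) × 14/3 × 16 oz/lb × 28.35 g/oz ≈ 8203 g
buttermilk: 4 oz × 14/3 × 28.35 g/oz ≈ 529 g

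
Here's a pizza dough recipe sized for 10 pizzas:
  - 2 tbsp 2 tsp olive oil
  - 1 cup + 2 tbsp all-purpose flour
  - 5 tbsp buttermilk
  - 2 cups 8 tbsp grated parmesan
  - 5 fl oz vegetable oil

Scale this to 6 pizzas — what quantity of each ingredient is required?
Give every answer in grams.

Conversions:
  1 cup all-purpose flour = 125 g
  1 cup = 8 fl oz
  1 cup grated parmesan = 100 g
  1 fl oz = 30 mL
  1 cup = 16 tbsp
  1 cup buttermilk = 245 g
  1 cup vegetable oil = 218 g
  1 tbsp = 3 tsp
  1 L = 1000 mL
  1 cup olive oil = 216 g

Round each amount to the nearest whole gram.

Scaling factor: 6/10 = 3/5 = 0.6.
olive oil: (2 tbsp + 2 tsp = 8/3 tbsp) × 3/5 ÷ 16 tbsp/cup × 216 g/cup ≈ 22 g
all-purpose flour: (1 cup + 2 tbsp = 1.125 cup) × 3/5 × 125 g/cup ≈ 84 g
buttermilk: 5 tbsp × 3/5 ÷ 16 tbsp/cup × 245 g/cup ≈ 46 g
grated parmesan: (2 cup + 8 tbsp = 2.5 cup) × 3/5 × 100 g/cup = 150 g
vegetable oil: 5 fl oz × 3/5 ÷ 8 fl oz/cup × 218 g/cup ≈ 82 g

olive oil: 22 g; all-purpose flour: 84 g; buttermilk: 46 g; grated parmesan: 150 g; vegetable oil: 82 g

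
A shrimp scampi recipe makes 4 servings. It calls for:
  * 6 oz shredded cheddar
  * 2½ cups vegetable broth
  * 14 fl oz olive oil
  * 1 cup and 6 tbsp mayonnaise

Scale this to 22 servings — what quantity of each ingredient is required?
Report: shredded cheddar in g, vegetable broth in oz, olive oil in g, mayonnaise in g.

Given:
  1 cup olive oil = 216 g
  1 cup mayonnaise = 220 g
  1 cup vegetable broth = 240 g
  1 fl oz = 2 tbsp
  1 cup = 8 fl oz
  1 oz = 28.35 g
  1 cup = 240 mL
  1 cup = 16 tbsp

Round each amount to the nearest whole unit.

Scaling factor: 22/4 = 11/2 = 5.5.
shredded cheddar: 6 oz × 11/2 × 28.35 g/oz ≈ 936 g
vegetable broth: 2.5 cup × 11/2 × 240 g/cup ÷ 28.35 g/oz ≈ 116 oz
olive oil: 14 fl oz × 11/2 ÷ 8 fl oz/cup × 216 g/cup = 2079 g
mayonnaise: (1 cup + 6 tbsp = 1.375 cup) × 11/2 × 220 g/cup ≈ 1664 g

shredded cheddar: 936 g; vegetable broth: 116 oz; olive oil: 2079 g; mayonnaise: 1664 g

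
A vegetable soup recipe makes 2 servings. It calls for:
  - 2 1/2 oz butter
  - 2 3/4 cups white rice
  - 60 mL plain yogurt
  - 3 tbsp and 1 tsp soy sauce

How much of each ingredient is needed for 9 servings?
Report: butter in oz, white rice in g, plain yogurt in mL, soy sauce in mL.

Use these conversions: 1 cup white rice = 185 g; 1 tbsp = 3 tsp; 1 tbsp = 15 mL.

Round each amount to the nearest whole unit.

Scaling factor: 9/2 = 4.5.
butter: 2.5 oz × 9/2 ≈ 11 oz
white rice: 2.75 cup × 9/2 × 185 g/cup ≈ 2289 g
plain yogurt: 60 mL × 9/2 = 270 mL
soy sauce: (3 tbsp + 1 tsp = 10/3 tbsp) × 9/2 × 15 mL/tbsp = 225 mL

butter: 11 oz; white rice: 2289 g; plain yogurt: 270 mL; soy sauce: 225 mL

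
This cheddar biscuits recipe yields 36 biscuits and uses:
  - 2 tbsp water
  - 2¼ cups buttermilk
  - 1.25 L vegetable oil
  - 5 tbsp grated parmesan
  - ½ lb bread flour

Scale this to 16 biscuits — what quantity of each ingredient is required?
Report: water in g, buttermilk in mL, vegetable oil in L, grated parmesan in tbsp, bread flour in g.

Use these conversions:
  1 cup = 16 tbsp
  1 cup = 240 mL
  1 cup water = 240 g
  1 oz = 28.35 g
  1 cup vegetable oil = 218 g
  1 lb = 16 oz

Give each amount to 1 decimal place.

water: 13.3 g; buttermilk: 240.0 mL; vegetable oil: 0.6 L; grated parmesan: 2.2 tbsp; bread flour: 100.8 g

Scaling factor: 16/36 = 4/9.
water: 2 tbsp × 4/9 ÷ 16 tbsp/cup × 240 g/cup ≈ 13.3 g
buttermilk: 2.25 cup × 4/9 × 240 mL/cup = 240.0 mL
vegetable oil: 1.25 L × 4/9 ≈ 0.6 L
grated parmesan: 5 tbsp × 4/9 ≈ 2.2 tbsp
bread flour: 0.5 lb × 4/9 × 16 oz/lb × 28.35 g/oz = 100.8 g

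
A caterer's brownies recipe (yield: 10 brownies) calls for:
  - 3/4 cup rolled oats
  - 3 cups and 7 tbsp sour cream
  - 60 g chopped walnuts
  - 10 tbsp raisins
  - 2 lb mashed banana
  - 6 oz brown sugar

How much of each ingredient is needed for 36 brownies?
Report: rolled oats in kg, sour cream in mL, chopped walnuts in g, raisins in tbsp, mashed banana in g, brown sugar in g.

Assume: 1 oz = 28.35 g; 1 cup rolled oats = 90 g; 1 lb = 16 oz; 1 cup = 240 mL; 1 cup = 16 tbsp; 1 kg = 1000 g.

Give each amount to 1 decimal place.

Scaling factor: 36/10 = 18/5 = 3.6.
rolled oats: 0.75 cup × 18/5 × 90 g/cup ÷ 1000 g/kg ≈ 0.2 kg
sour cream: (3 cup + 7 tbsp = 3.4375 cup) × 18/5 × 240 mL/cup = 2970.0 mL
chopped walnuts: 60 g × 18/5 = 216.0 g
raisins: 10 tbsp × 18/5 = 36.0 tbsp
mashed banana: 2 lb × 18/5 × 16 oz/lb × 28.35 g/oz ≈ 3265.9 g
brown sugar: 6 oz × 18/5 × 28.35 g/oz ≈ 612.4 g

rolled oats: 0.2 kg; sour cream: 2970.0 mL; chopped walnuts: 216.0 g; raisins: 36.0 tbsp; mashed banana: 3265.9 g; brown sugar: 612.4 g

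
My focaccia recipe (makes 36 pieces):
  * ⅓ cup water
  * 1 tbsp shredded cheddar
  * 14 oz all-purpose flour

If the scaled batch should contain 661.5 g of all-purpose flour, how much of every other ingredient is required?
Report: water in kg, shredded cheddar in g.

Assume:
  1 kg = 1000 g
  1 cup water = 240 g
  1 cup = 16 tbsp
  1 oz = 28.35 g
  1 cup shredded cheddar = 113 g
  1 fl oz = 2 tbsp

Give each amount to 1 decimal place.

water: 0.1 kg; shredded cheddar: 11.8 g

The original recipe has 396.9 g of all-purpose flour, so the scaling factor is 661.5 ÷ 396.9 = 5/3.
water: 1/3 cup × 5/3 × 240 g/cup ÷ 1000 g/kg ≈ 0.1 kg
shredded cheddar: 1 tbsp × 5/3 ÷ 16 tbsp/cup × 113 g/cup ≈ 11.8 g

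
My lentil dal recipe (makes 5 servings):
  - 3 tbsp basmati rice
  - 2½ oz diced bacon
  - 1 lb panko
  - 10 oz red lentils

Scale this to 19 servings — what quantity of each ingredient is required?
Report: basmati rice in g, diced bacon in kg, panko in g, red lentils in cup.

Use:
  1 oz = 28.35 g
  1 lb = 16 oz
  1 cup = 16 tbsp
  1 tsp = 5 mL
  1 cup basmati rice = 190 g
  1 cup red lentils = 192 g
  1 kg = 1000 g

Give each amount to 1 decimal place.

basmati rice: 135.4 g; diced bacon: 0.3 kg; panko: 1723.7 g; red lentils: 5.6 cup

Scaling factor: 19/5 = 3.8.
basmati rice: 3 tbsp × 19/5 ÷ 16 tbsp/cup × 190 g/cup ≈ 135.4 g
diced bacon: 2.5 oz × 19/5 × 28.35 g/oz ÷ 1000 g/kg ≈ 0.3 kg
panko: 1 lb × 19/5 × 16 oz/lb × 28.35 g/oz ≈ 1723.7 g
red lentils: 10 oz × 19/5 × 28.35 g/oz ÷ 192 g/cup ≈ 5.6 cup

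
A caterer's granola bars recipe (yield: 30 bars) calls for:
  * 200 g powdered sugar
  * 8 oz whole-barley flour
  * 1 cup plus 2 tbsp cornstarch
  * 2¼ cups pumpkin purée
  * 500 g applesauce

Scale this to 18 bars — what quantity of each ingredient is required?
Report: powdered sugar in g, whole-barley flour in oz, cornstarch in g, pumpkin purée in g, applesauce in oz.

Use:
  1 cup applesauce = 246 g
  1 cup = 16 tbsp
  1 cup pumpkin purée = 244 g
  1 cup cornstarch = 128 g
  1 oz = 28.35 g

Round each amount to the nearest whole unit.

powdered sugar: 120 g; whole-barley flour: 5 oz; cornstarch: 86 g; pumpkin purée: 329 g; applesauce: 11 oz

Scaling factor: 18/30 = 3/5 = 0.6.
powdered sugar: 200 g × 3/5 = 120 g
whole-barley flour: 8 oz × 3/5 ≈ 5 oz
cornstarch: (1 cup + 2 tbsp = 1.125 cup) × 3/5 × 128 g/cup ≈ 86 g
pumpkin purée: 2.25 cup × 3/5 × 244 g/cup ≈ 329 g
applesauce: 500 g × 3/5 ÷ 28.35 g/oz ≈ 11 oz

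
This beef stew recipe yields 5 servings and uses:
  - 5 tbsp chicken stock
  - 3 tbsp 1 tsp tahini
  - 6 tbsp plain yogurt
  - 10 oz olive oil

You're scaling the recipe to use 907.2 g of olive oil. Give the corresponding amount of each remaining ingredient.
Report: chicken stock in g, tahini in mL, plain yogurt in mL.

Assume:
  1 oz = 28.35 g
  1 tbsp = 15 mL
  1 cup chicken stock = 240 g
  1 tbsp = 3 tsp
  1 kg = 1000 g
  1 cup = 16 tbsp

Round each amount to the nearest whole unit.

chicken stock: 240 g; tahini: 160 mL; plain yogurt: 288 mL

The original recipe has 283.5 g of olive oil, so the scaling factor is 907.2 ÷ 283.5 = 16/5 = 3.2.
chicken stock: 5 tbsp × 16/5 ÷ 16 tbsp/cup × 240 g/cup = 240 g
tahini: (3 tbsp + 1 tsp = 10/3 tbsp) × 16/5 × 15 mL/tbsp = 160 mL
plain yogurt: 6 tbsp × 16/5 × 15 mL/tbsp = 288 mL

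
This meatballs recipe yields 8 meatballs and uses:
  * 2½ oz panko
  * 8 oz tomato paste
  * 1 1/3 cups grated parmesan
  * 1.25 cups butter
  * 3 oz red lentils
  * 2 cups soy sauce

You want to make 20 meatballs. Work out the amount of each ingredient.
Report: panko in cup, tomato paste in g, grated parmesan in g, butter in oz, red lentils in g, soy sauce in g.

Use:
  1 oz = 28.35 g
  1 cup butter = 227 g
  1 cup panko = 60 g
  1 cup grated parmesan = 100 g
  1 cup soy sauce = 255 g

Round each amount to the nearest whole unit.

panko: 3 cup; tomato paste: 567 g; grated parmesan: 333 g; butter: 25 oz; red lentils: 213 g; soy sauce: 1275 g

Scaling factor: 20/8 = 5/2 = 2.5.
panko: 2.5 oz × 5/2 × 28.35 g/oz ÷ 60 g/cup ≈ 3 cup
tomato paste: 8 oz × 5/2 × 28.35 g/oz = 567 g
grated parmesan: 4/3 cup × 5/2 × 100 g/cup ≈ 333 g
butter: 1.25 cup × 5/2 × 227 g/cup ÷ 28.35 g/oz ≈ 25 oz
red lentils: 3 oz × 5/2 × 28.35 g/oz ≈ 213 g
soy sauce: 2 cup × 5/2 × 255 g/cup = 1275 g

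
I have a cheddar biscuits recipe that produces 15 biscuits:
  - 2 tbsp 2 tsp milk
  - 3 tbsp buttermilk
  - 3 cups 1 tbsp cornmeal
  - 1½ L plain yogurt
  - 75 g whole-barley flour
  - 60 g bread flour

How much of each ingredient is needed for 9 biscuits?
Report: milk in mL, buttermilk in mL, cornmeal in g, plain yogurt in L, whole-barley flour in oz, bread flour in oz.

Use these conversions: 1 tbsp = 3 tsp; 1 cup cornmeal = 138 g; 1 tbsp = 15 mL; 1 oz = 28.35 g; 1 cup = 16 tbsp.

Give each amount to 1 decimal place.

Scaling factor: 9/15 = 3/5 = 0.6.
milk: (2 tbsp + 2 tsp = 8/3 tbsp) × 3/5 × 15 mL/tbsp = 24.0 mL
buttermilk: 3 tbsp × 3/5 × 15 mL/tbsp = 27.0 mL
cornmeal: (3 cup + 1 tbsp = 3.0625 cup) × 3/5 × 138 g/cup ≈ 253.6 g
plain yogurt: 1.5 L × 3/5 = 0.9 L
whole-barley flour: 75 g × 3/5 ÷ 28.35 g/oz ≈ 1.6 oz
bread flour: 60 g × 3/5 ÷ 28.35 g/oz ≈ 1.3 oz

milk: 24.0 mL; buttermilk: 27.0 mL; cornmeal: 253.6 g; plain yogurt: 0.9 L; whole-barley flour: 1.6 oz; bread flour: 1.3 oz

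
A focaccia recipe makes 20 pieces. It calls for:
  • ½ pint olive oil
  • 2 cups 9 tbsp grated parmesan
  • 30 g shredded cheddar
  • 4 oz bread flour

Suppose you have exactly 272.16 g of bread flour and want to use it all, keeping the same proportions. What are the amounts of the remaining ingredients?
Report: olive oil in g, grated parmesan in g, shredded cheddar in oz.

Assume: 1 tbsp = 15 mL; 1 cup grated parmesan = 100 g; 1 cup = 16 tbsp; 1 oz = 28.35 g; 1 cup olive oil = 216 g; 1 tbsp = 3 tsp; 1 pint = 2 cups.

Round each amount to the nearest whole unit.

The original recipe has 113.4 g of bread flour, so the scaling factor is 272.16 ÷ 113.4 = 12/5 = 2.4.
olive oil: 0.5 pint × 12/5 × 2 cup/pint × 216 g/cup ≈ 518 g
grated parmesan: (2 cup + 9 tbsp = 2.5625 cup) × 12/5 × 100 g/cup = 615 g
shredded cheddar: 30 g × 12/5 ÷ 28.35 g/oz ≈ 3 oz

olive oil: 518 g; grated parmesan: 615 g; shredded cheddar: 3 oz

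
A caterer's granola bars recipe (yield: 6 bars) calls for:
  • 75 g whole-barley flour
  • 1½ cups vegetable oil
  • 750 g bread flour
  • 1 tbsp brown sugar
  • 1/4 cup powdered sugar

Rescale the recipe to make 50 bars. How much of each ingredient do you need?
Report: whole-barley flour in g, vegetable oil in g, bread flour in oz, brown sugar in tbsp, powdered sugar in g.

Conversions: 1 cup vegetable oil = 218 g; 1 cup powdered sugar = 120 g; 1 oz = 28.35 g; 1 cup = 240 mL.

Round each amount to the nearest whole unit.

whole-barley flour: 625 g; vegetable oil: 2725 g; bread flour: 220 oz; brown sugar: 8 tbsp; powdered sugar: 250 g

Scaling factor: 50/6 = 25/3.
whole-barley flour: 75 g × 25/3 = 625 g
vegetable oil: 1.5 cup × 25/3 × 218 g/cup = 2725 g
bread flour: 750 g × 25/3 ÷ 28.35 g/oz ≈ 220 oz
brown sugar: 1 tbsp × 25/3 ≈ 8 tbsp
powdered sugar: 0.25 cup × 25/3 × 120 g/cup = 250 g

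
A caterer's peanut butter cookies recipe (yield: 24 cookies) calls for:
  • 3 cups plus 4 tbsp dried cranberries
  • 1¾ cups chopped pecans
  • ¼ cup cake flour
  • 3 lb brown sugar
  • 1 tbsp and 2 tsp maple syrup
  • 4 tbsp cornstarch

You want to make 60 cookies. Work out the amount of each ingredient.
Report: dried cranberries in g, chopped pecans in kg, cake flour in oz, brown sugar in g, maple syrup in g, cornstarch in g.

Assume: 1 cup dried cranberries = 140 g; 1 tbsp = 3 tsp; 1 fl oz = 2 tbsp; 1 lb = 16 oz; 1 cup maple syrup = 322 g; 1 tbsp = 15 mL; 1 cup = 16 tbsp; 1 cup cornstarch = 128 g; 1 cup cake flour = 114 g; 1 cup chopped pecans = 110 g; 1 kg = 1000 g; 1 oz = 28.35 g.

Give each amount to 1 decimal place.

dried cranberries: 1137.5 g; chopped pecans: 0.5 kg; cake flour: 2.5 oz; brown sugar: 3402.0 g; maple syrup: 83.9 g; cornstarch: 80.0 g

Scaling factor: 60/24 = 5/2 = 2.5.
dried cranberries: (3 cup + 4 tbsp = 3.25 cup) × 5/2 × 140 g/cup = 1137.5 g
chopped pecans: 1.75 cup × 5/2 × 110 g/cup ÷ 1000 g/kg ≈ 0.5 kg
cake flour: 0.25 cup × 5/2 × 114 g/cup ÷ 28.35 g/oz ≈ 2.5 oz
brown sugar: 3 lb × 5/2 × 16 oz/lb × 28.35 g/oz = 3402.0 g
maple syrup: (1 tbsp + 2 tsp = 5/3 tbsp) × 5/2 ÷ 16 tbsp/cup × 322 g/cup ≈ 83.9 g
cornstarch: 4 tbsp × 5/2 ÷ 16 tbsp/cup × 128 g/cup = 80.0 g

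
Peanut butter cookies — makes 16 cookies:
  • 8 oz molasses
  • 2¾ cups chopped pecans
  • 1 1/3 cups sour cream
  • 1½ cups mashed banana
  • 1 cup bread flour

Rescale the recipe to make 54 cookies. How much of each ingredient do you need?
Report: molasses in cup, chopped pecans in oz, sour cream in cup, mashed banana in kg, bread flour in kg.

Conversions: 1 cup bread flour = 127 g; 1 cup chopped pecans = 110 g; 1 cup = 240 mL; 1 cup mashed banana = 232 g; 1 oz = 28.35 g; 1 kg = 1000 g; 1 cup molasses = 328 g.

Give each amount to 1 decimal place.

Scaling factor: 54/16 = 27/8 = 3.375.
molasses: 8 oz × 27/8 × 28.35 g/oz ÷ 328 g/cup ≈ 2.3 cup
chopped pecans: 2.75 cup × 27/8 × 110 g/cup ÷ 28.35 g/oz ≈ 36.0 oz
sour cream: 4/3 cup × 27/8 = 4.5 cup
mashed banana: 1.5 cup × 27/8 × 232 g/cup ÷ 1000 g/kg ≈ 1.2 kg
bread flour: 1 cup × 27/8 × 127 g/cup ÷ 1000 g/kg ≈ 0.4 kg

molasses: 2.3 cup; chopped pecans: 36.0 oz; sour cream: 4.5 cup; mashed banana: 1.2 kg; bread flour: 0.4 kg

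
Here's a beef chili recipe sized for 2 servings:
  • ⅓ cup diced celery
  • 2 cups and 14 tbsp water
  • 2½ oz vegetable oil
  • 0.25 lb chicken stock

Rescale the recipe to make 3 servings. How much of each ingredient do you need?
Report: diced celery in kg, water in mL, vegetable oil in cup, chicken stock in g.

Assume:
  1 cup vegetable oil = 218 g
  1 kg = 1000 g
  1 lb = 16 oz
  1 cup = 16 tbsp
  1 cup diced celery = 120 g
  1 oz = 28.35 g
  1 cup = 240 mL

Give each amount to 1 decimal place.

Scaling factor: 3/2 = 1.5.
diced celery: 1/3 cup × 3/2 × 120 g/cup ÷ 1000 g/kg ≈ 0.1 kg
water: (2 cup + 14 tbsp = 2.875 cup) × 3/2 × 240 mL/cup = 1035.0 mL
vegetable oil: 2.5 oz × 3/2 × 28.35 g/oz ÷ 218 g/cup ≈ 0.5 cup
chicken stock: 0.25 lb × 3/2 × 16 oz/lb × 28.35 g/oz = 170.1 g

diced celery: 0.1 kg; water: 1035.0 mL; vegetable oil: 0.5 cup; chicken stock: 170.1 g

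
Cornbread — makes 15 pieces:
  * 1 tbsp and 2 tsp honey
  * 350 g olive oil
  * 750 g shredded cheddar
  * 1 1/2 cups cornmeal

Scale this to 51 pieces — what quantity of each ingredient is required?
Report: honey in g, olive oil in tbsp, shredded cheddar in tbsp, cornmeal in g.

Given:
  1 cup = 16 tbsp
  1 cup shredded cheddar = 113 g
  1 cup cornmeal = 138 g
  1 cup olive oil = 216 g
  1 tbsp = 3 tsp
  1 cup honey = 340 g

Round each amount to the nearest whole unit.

Scaling factor: 51/15 = 17/5 = 3.4.
honey: (1 tbsp + 2 tsp = 5/3 tbsp) × 17/5 ÷ 16 tbsp/cup × 340 g/cup ≈ 120 g
olive oil: 350 g × 17/5 ÷ 216 g/cup × 16 tbsp/cup ≈ 88 tbsp
shredded cheddar: 750 g × 17/5 ÷ 113 g/cup × 16 tbsp/cup ≈ 361 tbsp
cornmeal: 1.5 cup × 17/5 × 138 g/cup ≈ 704 g

honey: 120 g; olive oil: 88 tbsp; shredded cheddar: 361 tbsp; cornmeal: 704 g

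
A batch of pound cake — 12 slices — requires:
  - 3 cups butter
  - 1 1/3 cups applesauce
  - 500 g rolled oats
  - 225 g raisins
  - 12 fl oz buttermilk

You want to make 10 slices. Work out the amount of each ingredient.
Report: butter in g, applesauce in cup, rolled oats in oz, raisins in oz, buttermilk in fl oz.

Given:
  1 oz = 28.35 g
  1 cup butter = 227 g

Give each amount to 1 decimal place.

Scaling factor: 10/12 = 5/6.
butter: 3 cup × 5/6 × 227 g/cup = 567.5 g
applesauce: 4/3 cup × 5/6 ≈ 1.1 cup
rolled oats: 500 g × 5/6 ÷ 28.35 g/oz ≈ 14.7 oz
raisins: 225 g × 5/6 ÷ 28.35 g/oz ≈ 6.6 oz
buttermilk: 12 fl oz × 5/6 = 10.0 fl oz

butter: 567.5 g; applesauce: 1.1 cup; rolled oats: 14.7 oz; raisins: 6.6 oz; buttermilk: 10.0 fl oz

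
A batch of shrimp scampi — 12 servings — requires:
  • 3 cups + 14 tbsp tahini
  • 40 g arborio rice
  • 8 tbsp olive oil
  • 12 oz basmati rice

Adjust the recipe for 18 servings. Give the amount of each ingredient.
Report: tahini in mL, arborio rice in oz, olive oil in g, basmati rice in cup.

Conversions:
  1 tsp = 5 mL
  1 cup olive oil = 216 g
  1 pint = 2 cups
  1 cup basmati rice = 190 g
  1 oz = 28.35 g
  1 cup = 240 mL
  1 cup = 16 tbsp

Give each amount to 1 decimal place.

tahini: 1395.0 mL; arborio rice: 2.1 oz; olive oil: 162.0 g; basmati rice: 2.7 cup

Scaling factor: 18/12 = 3/2 = 1.5.
tahini: (3 cup + 14 tbsp = 3.875 cup) × 3/2 × 240 mL/cup = 1395.0 mL
arborio rice: 40 g × 3/2 ÷ 28.35 g/oz ≈ 2.1 oz
olive oil: 8 tbsp × 3/2 ÷ 16 tbsp/cup × 216 g/cup = 162.0 g
basmati rice: 12 oz × 3/2 × 28.35 g/oz ÷ 190 g/cup ≈ 2.7 cup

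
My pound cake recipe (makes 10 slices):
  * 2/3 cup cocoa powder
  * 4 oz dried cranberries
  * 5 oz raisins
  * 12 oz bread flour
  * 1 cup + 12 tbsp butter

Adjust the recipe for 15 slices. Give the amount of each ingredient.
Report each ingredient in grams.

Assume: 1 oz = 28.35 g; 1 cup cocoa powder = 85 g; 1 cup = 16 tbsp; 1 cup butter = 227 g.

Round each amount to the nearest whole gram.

Scaling factor: 15/10 = 3/2 = 1.5.
cocoa powder: 2/3 cup × 3/2 × 85 g/cup = 85 g
dried cranberries: 4 oz × 3/2 × 28.35 g/oz ≈ 170 g
raisins: 5 oz × 3/2 × 28.35 g/oz ≈ 213 g
bread flour: 12 oz × 3/2 × 28.35 g/oz ≈ 510 g
butter: (1 cup + 12 tbsp = 1.75 cup) × 3/2 × 227 g/cup ≈ 596 g

cocoa powder: 85 g; dried cranberries: 170 g; raisins: 213 g; bread flour: 510 g; butter: 596 g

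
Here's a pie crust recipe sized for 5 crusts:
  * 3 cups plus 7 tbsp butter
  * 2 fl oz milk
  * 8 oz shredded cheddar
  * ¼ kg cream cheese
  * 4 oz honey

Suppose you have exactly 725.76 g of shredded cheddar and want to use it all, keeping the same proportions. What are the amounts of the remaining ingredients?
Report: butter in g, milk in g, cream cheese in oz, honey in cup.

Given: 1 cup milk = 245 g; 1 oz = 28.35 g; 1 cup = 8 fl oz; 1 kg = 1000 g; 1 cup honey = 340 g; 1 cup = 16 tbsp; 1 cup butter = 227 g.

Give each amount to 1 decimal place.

butter: 2497.0 g; milk: 196.0 g; cream cheese: 28.2 oz; honey: 1.1 cup

The original recipe has 226.8 g of shredded cheddar, so the scaling factor is 725.76 ÷ 226.8 = 16/5 = 3.2.
butter: (3 cup + 7 tbsp = 3.4375 cup) × 16/5 × 227 g/cup = 2497.0 g
milk: 2 fl oz × 16/5 ÷ 8 fl oz/cup × 245 g/cup = 196.0 g
cream cheese: 0.25 kg × 16/5 × 1000 g/kg ÷ 28.35 g/oz ≈ 28.2 oz
honey: 4 oz × 16/5 × 28.35 g/oz ÷ 340 g/cup ≈ 1.1 cup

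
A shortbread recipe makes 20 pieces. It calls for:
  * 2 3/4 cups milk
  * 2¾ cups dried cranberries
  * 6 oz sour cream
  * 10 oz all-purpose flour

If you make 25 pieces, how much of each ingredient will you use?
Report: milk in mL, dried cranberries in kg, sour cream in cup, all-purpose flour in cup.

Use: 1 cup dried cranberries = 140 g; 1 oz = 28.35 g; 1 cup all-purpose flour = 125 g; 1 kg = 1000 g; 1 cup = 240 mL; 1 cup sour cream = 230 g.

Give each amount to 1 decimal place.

milk: 825.0 mL; dried cranberries: 0.5 kg; sour cream: 0.9 cup; all-purpose flour: 2.8 cup

Scaling factor: 25/20 = 5/4 = 1.25.
milk: 2.75 cup × 5/4 × 240 mL/cup = 825.0 mL
dried cranberries: 2.75 cup × 5/4 × 140 g/cup ÷ 1000 g/kg ≈ 0.5 kg
sour cream: 6 oz × 5/4 × 28.35 g/oz ÷ 230 g/cup ≈ 0.9 cup
all-purpose flour: 10 oz × 5/4 × 28.35 g/oz ÷ 125 g/cup ≈ 2.8 cup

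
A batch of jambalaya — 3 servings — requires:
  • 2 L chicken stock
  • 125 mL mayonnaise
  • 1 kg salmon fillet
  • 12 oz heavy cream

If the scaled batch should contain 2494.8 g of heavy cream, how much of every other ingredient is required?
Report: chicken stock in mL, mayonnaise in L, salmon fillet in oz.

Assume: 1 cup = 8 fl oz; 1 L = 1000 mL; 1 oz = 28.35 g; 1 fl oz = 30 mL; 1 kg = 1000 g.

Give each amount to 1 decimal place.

chicken stock: 14666.7 mL; mayonnaise: 0.9 L; salmon fillet: 258.7 oz

The original recipe has 340.2 g of heavy cream, so the scaling factor is 2494.8 ÷ 340.2 = 22/3.
chicken stock: 2 L × 22/3 × 1000 mL/L ≈ 14666.7 mL
mayonnaise: 125 mL × 22/3 ÷ 1000 mL/L ≈ 0.9 L
salmon fillet: 1 kg × 22/3 × 1000 g/kg ÷ 28.35 g/oz ≈ 258.7 oz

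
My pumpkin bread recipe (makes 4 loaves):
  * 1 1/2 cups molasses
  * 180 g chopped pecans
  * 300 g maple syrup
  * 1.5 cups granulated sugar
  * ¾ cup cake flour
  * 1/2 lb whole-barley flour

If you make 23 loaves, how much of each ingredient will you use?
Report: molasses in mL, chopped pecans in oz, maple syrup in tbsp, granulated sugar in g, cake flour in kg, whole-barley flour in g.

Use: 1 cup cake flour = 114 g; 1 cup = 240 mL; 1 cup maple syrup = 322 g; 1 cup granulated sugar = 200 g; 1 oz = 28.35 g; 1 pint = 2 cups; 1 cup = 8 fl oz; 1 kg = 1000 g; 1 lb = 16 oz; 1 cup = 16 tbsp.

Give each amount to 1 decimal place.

molasses: 2070.0 mL; chopped pecans: 36.5 oz; maple syrup: 85.7 tbsp; granulated sugar: 1725.0 g; cake flour: 0.5 kg; whole-barley flour: 1304.1 g

Scaling factor: 23/4 = 5.75.
molasses: 1.5 cup × 23/4 × 240 mL/cup = 2070.0 mL
chopped pecans: 180 g × 23/4 ÷ 28.35 g/oz ≈ 36.5 oz
maple syrup: 300 g × 23/4 ÷ 322 g/cup × 16 tbsp/cup ≈ 85.7 tbsp
granulated sugar: 1.5 cup × 23/4 × 200 g/cup = 1725.0 g
cake flour: 0.75 cup × 23/4 × 114 g/cup ÷ 1000 g/kg ≈ 0.5 kg
whole-barley flour: 0.5 lb × 23/4 × 16 oz/lb × 28.35 g/oz = 1304.1 g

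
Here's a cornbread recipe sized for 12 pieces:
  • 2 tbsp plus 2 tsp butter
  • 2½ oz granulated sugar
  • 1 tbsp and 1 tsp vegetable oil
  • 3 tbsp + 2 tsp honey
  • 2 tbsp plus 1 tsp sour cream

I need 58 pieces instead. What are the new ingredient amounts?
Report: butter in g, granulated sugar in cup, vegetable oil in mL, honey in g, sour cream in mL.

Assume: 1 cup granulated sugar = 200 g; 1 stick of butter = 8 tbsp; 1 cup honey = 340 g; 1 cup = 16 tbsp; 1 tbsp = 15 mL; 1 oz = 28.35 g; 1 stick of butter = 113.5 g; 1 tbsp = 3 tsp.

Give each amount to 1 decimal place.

butter: 182.9 g; granulated sugar: 1.7 cup; vegetable oil: 96.7 mL; honey: 376.6 g; sour cream: 169.2 mL

Scaling factor: 58/12 = 29/6.
butter: (2 tbsp + 2 tsp = 8/3 tbsp) × 29/6 ÷ 8 tbsp/stick × 113.5 g/stick ≈ 182.9 g
granulated sugar: 2.5 oz × 29/6 × 28.35 g/oz ÷ 200 g/cup ≈ 1.7 cup
vegetable oil: (1 tbsp + 1 tsp = 4/3 tbsp) × 29/6 × 15 mL/tbsp ≈ 96.7 mL
honey: (3 tbsp + 2 tsp = 11/3 tbsp) × 29/6 ÷ 16 tbsp/cup × 340 g/cup ≈ 376.6 g
sour cream: (2 tbsp + 1 tsp = 7/3 tbsp) × 29/6 × 15 mL/tbsp ≈ 169.2 mL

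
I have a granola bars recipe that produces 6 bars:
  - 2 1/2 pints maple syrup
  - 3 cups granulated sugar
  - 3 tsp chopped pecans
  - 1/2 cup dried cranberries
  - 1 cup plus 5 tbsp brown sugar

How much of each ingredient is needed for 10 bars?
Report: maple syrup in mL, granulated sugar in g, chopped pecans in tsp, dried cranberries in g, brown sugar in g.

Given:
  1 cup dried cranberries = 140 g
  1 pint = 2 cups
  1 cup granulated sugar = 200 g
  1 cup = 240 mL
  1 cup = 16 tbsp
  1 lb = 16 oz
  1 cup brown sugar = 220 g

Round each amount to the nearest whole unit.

maple syrup: 2000 mL; granulated sugar: 1000 g; chopped pecans: 5 tsp; dried cranberries: 117 g; brown sugar: 481 g

Scaling factor: 10/6 = 5/3.
maple syrup: 2.5 pint × 5/3 × 2 cup/pint × 240 mL/cup = 2000 mL
granulated sugar: 3 cup × 5/3 × 200 g/cup = 1000 g
chopped pecans: 3 tsp × 5/3 = 5 tsp
dried cranberries: 0.5 cup × 5/3 × 140 g/cup ≈ 117 g
brown sugar: (1 cup + 5 tbsp = 1.3125 cup) × 5/3 × 220 g/cup ≈ 481 g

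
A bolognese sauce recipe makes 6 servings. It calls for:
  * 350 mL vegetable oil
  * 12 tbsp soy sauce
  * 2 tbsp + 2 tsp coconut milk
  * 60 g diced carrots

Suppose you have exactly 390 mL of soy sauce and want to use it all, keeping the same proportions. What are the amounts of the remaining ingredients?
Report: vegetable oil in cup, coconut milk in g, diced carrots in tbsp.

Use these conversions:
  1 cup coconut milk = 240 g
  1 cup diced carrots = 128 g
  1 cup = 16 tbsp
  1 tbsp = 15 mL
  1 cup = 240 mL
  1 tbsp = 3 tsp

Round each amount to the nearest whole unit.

The original recipe has 180 mL of soy sauce, so the scaling factor is 390 ÷ 180 = 13/6.
vegetable oil: 350 mL × 13/6 ÷ 240 mL/cup ≈ 3 cup
coconut milk: (2 tbsp + 2 tsp = 8/3 tbsp) × 13/6 ÷ 16 tbsp/cup × 240 g/cup ≈ 87 g
diced carrots: 60 g × 13/6 ÷ 128 g/cup × 16 tbsp/cup ≈ 16 tbsp

vegetable oil: 3 cup; coconut milk: 87 g; diced carrots: 16 tbsp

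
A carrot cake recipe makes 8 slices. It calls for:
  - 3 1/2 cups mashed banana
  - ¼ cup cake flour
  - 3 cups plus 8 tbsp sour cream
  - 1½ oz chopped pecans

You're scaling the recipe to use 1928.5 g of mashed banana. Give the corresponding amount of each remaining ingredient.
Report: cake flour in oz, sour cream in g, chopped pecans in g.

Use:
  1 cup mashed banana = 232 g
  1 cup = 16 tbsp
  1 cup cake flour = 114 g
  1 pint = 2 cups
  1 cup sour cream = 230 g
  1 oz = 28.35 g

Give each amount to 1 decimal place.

cake flour: 2.4 oz; sour cream: 1911.9 g; chopped pecans: 101.0 g

The original recipe has 812 g of mashed banana, so the scaling factor is 1928.5 ÷ 812 = 19/8 = 2.375.
cake flour: 0.25 cup × 19/8 × 114 g/cup ÷ 28.35 g/oz ≈ 2.4 oz
sour cream: (3 cup + 8 tbsp = 3.5 cup) × 19/8 × 230 g/cup ≈ 1911.9 g
chopped pecans: 1.5 oz × 19/8 × 28.35 g/oz ≈ 101.0 g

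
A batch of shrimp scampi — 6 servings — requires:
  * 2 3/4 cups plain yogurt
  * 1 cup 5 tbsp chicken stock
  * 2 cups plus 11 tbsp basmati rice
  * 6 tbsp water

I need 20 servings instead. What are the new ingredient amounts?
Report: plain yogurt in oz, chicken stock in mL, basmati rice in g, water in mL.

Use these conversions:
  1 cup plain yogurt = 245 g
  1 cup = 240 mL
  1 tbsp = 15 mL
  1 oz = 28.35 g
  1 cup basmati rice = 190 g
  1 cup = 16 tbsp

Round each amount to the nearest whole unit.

Scaling factor: 20/6 = 10/3.
plain yogurt: 2.75 cup × 10/3 × 245 g/cup ÷ 28.35 g/oz ≈ 79 oz
chicken stock: (1 cup + 5 tbsp = 1.3125 cup) × 10/3 × 240 mL/cup = 1050 mL
basmati rice: (2 cup + 11 tbsp = 2.6875 cup) × 10/3 × 190 g/cup ≈ 1702 g
water: 6 tbsp × 10/3 × 15 mL/tbsp = 300 mL

plain yogurt: 79 oz; chicken stock: 1050 mL; basmati rice: 1702 g; water: 300 mL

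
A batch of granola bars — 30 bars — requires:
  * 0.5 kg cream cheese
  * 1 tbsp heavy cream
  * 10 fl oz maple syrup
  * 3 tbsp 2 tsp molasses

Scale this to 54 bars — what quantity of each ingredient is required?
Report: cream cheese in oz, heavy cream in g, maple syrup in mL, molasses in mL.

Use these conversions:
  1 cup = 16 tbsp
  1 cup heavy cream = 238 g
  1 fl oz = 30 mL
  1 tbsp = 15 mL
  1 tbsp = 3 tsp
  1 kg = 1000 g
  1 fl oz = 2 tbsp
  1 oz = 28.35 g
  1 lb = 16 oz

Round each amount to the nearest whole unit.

Scaling factor: 54/30 = 9/5 = 1.8.
cream cheese: 0.5 kg × 9/5 × 1000 g/kg ÷ 28.35 g/oz ≈ 32 oz
heavy cream: 1 tbsp × 9/5 ÷ 16 tbsp/cup × 238 g/cup ≈ 27 g
maple syrup: 10 fl oz × 9/5 × 30 mL/fl oz = 540 mL
molasses: (3 tbsp + 2 tsp = 11/3 tbsp) × 9/5 × 15 mL/tbsp = 99 mL

cream cheese: 32 oz; heavy cream: 27 g; maple syrup: 540 mL; molasses: 99 mL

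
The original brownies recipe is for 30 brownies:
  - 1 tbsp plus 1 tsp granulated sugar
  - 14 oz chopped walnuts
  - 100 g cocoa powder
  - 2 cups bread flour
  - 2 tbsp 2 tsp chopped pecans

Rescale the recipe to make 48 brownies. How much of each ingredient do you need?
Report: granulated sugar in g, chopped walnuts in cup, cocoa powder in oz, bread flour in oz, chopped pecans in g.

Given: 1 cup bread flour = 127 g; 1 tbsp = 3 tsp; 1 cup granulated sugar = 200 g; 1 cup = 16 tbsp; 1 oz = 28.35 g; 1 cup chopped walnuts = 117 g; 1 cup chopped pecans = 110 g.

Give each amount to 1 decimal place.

granulated sugar: 26.7 g; chopped walnuts: 5.4 cup; cocoa powder: 5.6 oz; bread flour: 14.3 oz; chopped pecans: 29.3 g

Scaling factor: 48/30 = 8/5 = 1.6.
granulated sugar: (1 tbsp + 1 tsp = 4/3 tbsp) × 8/5 ÷ 16 tbsp/cup × 200 g/cup ≈ 26.7 g
chopped walnuts: 14 oz × 8/5 × 28.35 g/oz ÷ 117 g/cup ≈ 5.4 cup
cocoa powder: 100 g × 8/5 ÷ 28.35 g/oz ≈ 5.6 oz
bread flour: 2 cup × 8/5 × 127 g/cup ÷ 28.35 g/oz ≈ 14.3 oz
chopped pecans: (2 tbsp + 2 tsp = 8/3 tbsp) × 8/5 ÷ 16 tbsp/cup × 110 g/cup ≈ 29.3 g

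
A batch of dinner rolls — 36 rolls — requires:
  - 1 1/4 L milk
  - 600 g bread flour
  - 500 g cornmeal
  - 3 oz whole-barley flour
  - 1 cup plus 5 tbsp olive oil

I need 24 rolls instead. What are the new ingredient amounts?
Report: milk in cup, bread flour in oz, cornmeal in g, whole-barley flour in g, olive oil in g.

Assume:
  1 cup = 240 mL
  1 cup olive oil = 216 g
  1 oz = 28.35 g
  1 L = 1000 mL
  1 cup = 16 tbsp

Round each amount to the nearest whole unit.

Scaling factor: 24/36 = 2/3.
milk: 1.25 L × 2/3 × 1000 mL/L ÷ 240 mL/cup ≈ 3 cup
bread flour: 600 g × 2/3 ÷ 28.35 g/oz ≈ 14 oz
cornmeal: 500 g × 2/3 ≈ 333 g
whole-barley flour: 3 oz × 2/3 × 28.35 g/oz ≈ 57 g
olive oil: (1 cup + 5 tbsp = 1.3125 cup) × 2/3 × 216 g/cup = 189 g

milk: 3 cup; bread flour: 14 oz; cornmeal: 333 g; whole-barley flour: 57 g; olive oil: 189 g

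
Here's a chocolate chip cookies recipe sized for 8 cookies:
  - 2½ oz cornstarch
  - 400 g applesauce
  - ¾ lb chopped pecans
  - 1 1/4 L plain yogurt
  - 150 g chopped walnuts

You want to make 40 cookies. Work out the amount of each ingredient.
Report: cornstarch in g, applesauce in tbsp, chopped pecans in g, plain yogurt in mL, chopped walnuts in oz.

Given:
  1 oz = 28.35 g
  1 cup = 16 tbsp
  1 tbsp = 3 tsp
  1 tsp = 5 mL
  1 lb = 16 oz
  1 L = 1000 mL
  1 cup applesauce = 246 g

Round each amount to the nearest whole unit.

cornstarch: 354 g; applesauce: 130 tbsp; chopped pecans: 1701 g; plain yogurt: 6250 mL; chopped walnuts: 26 oz

Scaling factor: 40/8 = 5.
cornstarch: 2.5 oz × 5 × 28.35 g/oz ≈ 354 g
applesauce: 400 g × 5 ÷ 246 g/cup × 16 tbsp/cup ≈ 130 tbsp
chopped pecans: 0.75 lb × 5 × 16 oz/lb × 28.35 g/oz = 1701 g
plain yogurt: 1.25 L × 5 × 1000 mL/L = 6250 mL
chopped walnuts: 150 g × 5 ÷ 28.35 g/oz ≈ 26 oz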